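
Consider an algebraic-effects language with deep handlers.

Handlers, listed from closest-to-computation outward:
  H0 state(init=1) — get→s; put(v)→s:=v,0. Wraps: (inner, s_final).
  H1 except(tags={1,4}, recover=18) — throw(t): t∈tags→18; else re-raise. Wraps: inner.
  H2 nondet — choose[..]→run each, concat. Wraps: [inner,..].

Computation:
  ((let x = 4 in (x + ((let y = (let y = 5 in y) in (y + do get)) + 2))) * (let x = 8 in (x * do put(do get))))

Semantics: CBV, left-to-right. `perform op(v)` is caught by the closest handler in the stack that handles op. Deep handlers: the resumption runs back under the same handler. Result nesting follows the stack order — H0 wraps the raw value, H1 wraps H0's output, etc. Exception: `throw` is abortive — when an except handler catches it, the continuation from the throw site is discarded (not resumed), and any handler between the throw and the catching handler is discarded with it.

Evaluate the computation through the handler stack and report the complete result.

Working:
get @ H0 ⇒ 1
get @ H0 ⇒ 1
put(1) @ H0 ⇒ s:=1
H0 returns (0, 1)
H1 returns (0, 1)
H2 returns [(0, 1)]
= [(0, 1)]

Answer: [(0, 1)]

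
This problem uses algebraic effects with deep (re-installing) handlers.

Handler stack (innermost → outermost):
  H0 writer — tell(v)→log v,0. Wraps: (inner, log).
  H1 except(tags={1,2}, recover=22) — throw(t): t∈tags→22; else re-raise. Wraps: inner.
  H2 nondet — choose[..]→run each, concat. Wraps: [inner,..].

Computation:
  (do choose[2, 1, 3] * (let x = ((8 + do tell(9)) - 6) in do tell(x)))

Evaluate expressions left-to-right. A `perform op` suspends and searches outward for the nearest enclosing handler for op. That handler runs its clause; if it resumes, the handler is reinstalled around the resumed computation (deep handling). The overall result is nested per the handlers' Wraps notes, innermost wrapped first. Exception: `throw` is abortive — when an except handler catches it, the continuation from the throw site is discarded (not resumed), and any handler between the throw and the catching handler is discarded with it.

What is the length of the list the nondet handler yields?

Answer: 3

Evaluation trace:
choose[2, 1, 3] @ H2
  branch[0] choose=2:
    tell(9) @ H0 ⇒ log+=9
    tell(2) @ H0 ⇒ log+=2
    H0 returns (0, (9, 2))
    H1 returns (0, (9, 2))
    H2 returns [(0, (9, 2))]
  branch[1] choose=1:
    tell(9) @ H0 ⇒ log+=9
    tell(2) @ H0 ⇒ log+=2
    H0 returns (0, (9, 2))
    H1 returns (0, (9, 2))
    H2 returns [(0, (9, 2))]
  branch[2] choose=3:
    tell(9) @ H0 ⇒ log+=9
    tell(2) @ H0 ⇒ log+=2
    H0 returns (0, (9, 2))
    H1 returns (0, (9, 2))
    H2 returns [(0, (9, 2))]
= [(0, (9, 2)), (0, (9, 2)), (0, (9, 2))]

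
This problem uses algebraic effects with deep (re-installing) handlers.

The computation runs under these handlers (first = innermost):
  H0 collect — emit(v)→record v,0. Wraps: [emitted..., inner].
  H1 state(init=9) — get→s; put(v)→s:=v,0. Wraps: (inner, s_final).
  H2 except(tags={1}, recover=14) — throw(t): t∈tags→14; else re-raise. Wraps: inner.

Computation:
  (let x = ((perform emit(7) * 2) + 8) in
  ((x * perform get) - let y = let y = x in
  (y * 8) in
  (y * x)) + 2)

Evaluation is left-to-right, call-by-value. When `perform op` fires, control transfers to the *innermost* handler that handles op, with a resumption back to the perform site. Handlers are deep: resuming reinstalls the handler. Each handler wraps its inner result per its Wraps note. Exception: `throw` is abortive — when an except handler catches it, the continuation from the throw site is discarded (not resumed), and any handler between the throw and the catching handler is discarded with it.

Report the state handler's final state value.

Step-by-step:
emit(7) @ H0 ⇒ out+=7
get @ H1 ⇒ 9
H0 returns [7, -438]
H1 returns ([7, -438], 9)
H2 returns ([7, -438], 9)
= ([7, -438], 9)

Answer: 9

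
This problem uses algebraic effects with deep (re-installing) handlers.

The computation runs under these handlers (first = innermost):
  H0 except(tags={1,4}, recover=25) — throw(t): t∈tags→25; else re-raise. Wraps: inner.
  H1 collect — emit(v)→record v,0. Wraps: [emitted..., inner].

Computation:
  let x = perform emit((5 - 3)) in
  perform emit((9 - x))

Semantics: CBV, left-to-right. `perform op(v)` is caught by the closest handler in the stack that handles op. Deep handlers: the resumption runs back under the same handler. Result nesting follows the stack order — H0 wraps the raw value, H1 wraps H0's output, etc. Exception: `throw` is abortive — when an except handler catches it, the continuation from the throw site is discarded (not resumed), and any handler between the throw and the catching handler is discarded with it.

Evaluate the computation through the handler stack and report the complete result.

Answer: [2, 9, 0]

Step-by-step:
emit(2) @ H1 ⇒ out+=2
emit(9) @ H1 ⇒ out+=9
H0 returns 0
H1 returns [2, 9, 0]
= [2, 9, 0]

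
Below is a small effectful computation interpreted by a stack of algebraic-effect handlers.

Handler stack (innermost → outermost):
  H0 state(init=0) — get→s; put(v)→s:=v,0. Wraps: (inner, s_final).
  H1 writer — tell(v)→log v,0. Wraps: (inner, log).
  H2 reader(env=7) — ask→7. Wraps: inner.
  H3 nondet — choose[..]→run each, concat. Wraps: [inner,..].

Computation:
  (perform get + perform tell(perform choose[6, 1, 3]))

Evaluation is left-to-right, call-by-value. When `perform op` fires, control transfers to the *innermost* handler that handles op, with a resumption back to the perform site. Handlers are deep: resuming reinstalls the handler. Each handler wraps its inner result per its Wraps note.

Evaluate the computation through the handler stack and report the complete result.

Answer: [((0, 0), (6)), ((0, 0), (1)), ((0, 0), (3))]

Step-by-step:
get @ H0 ⇒ 0
choose[6, 1, 3] @ H3
  branch[0] choose=6:
    tell(6) @ H1 ⇒ log+=6
    H0 returns (0, 0)
    H1 returns ((0, 0), (6))
    H2 returns ((0, 0), (6))
    H3 returns [((0, 0), (6))]
  branch[1] choose=1:
    tell(1) @ H1 ⇒ log+=1
    H0 returns (0, 0)
    H1 returns ((0, 0), (1))
    H2 returns ((0, 0), (1))
    H3 returns [((0, 0), (1))]
  branch[2] choose=3:
    tell(3) @ H1 ⇒ log+=3
    H0 returns (0, 0)
    H1 returns ((0, 0), (3))
    H2 returns ((0, 0), (3))
    H3 returns [((0, 0), (3))]
= [((0, 0), (6)), ((0, 0), (1)), ((0, 0), (3))]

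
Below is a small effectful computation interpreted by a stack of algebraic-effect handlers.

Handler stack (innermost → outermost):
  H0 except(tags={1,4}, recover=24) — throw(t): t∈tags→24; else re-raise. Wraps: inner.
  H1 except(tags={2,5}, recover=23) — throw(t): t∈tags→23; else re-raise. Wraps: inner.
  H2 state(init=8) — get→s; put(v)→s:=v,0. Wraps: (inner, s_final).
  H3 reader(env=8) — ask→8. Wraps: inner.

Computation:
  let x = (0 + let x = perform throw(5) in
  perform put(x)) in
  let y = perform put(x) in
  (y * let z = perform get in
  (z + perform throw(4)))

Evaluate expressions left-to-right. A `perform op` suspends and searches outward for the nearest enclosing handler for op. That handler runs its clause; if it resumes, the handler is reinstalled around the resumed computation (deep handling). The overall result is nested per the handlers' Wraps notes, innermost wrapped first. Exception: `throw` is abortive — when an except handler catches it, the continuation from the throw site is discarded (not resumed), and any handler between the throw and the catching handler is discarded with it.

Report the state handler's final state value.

Evaluation trace:
throw(5) @ H0 re-raised
throw(5) @ H1 caught ⇒ 23
H2 returns (23, 8)
H3 returns (23, 8)
= (23, 8)

Answer: 8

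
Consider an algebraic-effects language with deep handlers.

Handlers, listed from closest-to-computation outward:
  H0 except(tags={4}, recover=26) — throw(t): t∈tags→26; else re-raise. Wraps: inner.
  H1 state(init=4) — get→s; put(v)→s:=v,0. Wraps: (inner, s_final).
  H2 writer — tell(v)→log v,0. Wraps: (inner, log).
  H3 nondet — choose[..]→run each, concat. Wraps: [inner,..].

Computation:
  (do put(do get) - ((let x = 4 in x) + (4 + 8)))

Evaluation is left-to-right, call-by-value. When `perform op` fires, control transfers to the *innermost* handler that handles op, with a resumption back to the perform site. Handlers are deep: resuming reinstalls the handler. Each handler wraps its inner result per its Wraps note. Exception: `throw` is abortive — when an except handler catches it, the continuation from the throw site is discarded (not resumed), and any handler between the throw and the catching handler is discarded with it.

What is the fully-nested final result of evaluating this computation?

Answer: [((-16, 4), ())]

Evaluation trace:
get @ H1 ⇒ 4
put(4) @ H1 ⇒ s:=4
H0 returns -16
H1 returns (-16, 4)
H2 returns ((-16, 4), ())
H3 returns [((-16, 4), ())]
= [((-16, 4), ())]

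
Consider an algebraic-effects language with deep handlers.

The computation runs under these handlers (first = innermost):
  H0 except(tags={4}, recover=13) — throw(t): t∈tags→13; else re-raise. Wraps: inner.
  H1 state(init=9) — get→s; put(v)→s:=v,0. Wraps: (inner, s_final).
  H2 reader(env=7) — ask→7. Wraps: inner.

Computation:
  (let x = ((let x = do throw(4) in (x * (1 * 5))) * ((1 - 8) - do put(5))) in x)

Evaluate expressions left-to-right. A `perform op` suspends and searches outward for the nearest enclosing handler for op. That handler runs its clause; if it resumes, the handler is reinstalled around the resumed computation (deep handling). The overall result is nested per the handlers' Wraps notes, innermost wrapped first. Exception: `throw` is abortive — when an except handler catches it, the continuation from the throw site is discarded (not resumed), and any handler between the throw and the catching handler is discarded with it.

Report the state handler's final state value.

Answer: 9

Evaluation trace:
throw(4) @ H0 caught ⇒ 13
H1 returns (13, 9)
H2 returns (13, 9)
= (13, 9)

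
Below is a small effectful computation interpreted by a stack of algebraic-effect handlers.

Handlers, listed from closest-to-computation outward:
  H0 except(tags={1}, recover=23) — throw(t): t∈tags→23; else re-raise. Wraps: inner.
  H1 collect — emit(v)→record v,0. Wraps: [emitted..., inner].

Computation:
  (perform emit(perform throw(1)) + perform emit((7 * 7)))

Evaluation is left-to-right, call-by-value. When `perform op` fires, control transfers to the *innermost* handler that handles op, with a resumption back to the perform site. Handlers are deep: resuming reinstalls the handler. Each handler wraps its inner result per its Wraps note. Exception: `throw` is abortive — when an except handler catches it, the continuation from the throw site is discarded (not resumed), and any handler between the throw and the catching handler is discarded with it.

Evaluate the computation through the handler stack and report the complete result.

Answer: [23]

Step-by-step:
throw(1) @ H0 caught ⇒ 23
H1 returns [23]
= [23]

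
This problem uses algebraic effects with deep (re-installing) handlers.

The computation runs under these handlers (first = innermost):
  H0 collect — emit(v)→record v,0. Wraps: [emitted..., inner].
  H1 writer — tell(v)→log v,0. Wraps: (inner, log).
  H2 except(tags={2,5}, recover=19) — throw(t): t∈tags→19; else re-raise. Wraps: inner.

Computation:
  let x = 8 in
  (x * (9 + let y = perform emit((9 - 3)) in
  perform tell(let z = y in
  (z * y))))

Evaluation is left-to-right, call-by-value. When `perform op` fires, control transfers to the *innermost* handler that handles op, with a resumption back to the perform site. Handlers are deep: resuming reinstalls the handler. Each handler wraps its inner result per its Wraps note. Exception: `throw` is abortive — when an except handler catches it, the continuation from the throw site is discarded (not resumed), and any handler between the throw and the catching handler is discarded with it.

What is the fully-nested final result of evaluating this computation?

Answer: ([6, 72], (0))

Evaluation trace:
emit(6) @ H0 ⇒ out+=6
tell(0) @ H1 ⇒ log+=0
H0 returns [6, 72]
H1 returns ([6, 72], (0))
H2 returns ([6, 72], (0))
= ([6, 72], (0))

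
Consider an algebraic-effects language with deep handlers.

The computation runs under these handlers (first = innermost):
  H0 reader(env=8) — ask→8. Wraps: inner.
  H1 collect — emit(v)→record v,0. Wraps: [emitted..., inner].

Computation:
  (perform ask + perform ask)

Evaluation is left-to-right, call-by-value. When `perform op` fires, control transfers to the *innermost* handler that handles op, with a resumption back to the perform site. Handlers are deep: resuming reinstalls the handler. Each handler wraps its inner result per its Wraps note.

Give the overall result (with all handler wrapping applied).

Evaluation trace:
ask @ H0 ⇒ 8
ask @ H0 ⇒ 8
H0 returns 16
H1 returns [16]
= [16]

Answer: [16]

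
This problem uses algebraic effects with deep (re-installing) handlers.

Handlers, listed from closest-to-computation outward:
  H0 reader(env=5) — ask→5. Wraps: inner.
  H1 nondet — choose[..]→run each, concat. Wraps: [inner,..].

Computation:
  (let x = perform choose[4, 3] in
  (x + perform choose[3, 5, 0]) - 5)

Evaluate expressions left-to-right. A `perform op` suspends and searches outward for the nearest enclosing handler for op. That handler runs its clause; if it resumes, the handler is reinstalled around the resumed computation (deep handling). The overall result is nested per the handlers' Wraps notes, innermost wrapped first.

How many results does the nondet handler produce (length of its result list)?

Evaluation trace:
choose[4, 3] @ H1
  branch[0] choose=4:
    choose[3, 5, 0] @ H1
      branch[0] choose=3:
        H0 returns 2
        H1 returns [2]
      branch[1] choose=5:
        H0 returns 4
        H1 returns [4]
      branch[2] choose=0:
        H0 returns -1
        H1 returns [-1]
  branch[1] choose=3:
    choose[3, 5, 0] @ H1
      branch[0] choose=3:
        H0 returns 1
        H1 returns [1]
      branch[1] choose=5:
        H0 returns 3
        H1 returns [3]
      branch[2] choose=0:
        H0 returns -2
        H1 returns [-2]
= [2, 4, -1, 1, 3, -2]

Answer: 6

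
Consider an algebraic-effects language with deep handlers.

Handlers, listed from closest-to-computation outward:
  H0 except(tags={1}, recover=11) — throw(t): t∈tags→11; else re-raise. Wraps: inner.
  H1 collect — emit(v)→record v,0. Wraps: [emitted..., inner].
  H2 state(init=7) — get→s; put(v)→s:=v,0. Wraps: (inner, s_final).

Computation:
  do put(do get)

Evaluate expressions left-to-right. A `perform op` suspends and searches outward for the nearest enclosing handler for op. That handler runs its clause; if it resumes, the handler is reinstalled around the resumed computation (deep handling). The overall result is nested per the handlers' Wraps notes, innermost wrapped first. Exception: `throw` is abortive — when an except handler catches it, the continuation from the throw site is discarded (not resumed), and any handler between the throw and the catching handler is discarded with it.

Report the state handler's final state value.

Answer: 7

Evaluation trace:
get @ H2 ⇒ 7
put(7) @ H2 ⇒ s:=7
H0 returns 0
H1 returns [0]
H2 returns ([0], 7)
= ([0], 7)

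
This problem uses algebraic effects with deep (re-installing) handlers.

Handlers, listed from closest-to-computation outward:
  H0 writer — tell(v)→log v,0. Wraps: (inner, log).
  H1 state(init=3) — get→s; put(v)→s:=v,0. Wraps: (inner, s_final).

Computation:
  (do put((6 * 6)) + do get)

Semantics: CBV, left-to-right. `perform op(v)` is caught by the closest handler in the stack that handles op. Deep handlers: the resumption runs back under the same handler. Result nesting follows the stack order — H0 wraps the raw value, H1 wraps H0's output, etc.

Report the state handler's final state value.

Working:
put(36) @ H1 ⇒ s:=36
get @ H1 ⇒ 36
H0 returns (36, ())
H1 returns ((36, ()), 36)
= ((36, ()), 36)

Answer: 36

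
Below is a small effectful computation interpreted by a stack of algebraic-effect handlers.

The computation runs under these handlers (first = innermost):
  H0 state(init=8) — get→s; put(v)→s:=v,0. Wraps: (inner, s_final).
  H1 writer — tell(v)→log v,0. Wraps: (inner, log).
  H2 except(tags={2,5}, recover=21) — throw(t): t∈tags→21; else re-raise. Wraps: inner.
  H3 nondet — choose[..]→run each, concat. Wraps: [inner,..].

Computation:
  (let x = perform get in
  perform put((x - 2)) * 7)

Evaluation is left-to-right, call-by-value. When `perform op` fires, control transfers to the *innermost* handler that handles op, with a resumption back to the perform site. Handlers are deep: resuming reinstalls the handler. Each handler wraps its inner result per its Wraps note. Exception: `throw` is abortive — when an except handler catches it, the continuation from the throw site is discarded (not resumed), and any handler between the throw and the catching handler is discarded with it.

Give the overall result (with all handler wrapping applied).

Answer: [((0, 6), ())]

Step-by-step:
get @ H0 ⇒ 8
put(6) @ H0 ⇒ s:=6
H0 returns (0, 6)
H1 returns ((0, 6), ())
H2 returns ((0, 6), ())
H3 returns [((0, 6), ())]
= [((0, 6), ())]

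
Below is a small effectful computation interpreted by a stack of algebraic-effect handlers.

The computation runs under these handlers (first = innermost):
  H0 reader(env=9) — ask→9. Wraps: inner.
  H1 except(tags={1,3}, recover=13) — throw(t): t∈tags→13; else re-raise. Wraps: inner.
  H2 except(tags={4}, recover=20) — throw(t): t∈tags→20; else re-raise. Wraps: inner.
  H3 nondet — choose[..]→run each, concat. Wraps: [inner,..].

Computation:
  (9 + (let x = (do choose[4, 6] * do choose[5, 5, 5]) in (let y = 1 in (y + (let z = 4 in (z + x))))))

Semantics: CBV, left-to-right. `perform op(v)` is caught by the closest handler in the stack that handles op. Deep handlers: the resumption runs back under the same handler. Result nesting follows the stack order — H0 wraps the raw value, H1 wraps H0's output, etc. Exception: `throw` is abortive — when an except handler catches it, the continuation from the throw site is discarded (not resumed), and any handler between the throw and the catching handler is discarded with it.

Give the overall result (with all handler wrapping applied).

Answer: [34, 34, 34, 44, 44, 44]

Evaluation trace:
choose[4, 6] @ H3
  branch[0] choose=4:
    choose[5, 5, 5] @ H3
      branch[0] choose=5:
        H0 returns 34
        H1 returns 34
        H2 returns 34
        H3 returns [34]
      branch[1] choose=5:
        H0 returns 34
        H1 returns 34
        H2 returns 34
        H3 returns [34]
      branch[2] choose=5:
        H0 returns 34
        H1 returns 34
        H2 returns 34
        H3 returns [34]
  branch[1] choose=6:
    choose[5, 5, 5] @ H3
      branch[0] choose=5:
        H0 returns 44
        H1 returns 44
        H2 returns 44
        H3 returns [44]
      branch[1] choose=5:
        H0 returns 44
        H1 returns 44
        H2 returns 44
        H3 returns [44]
      branch[2] choose=5:
        H0 returns 44
        H1 returns 44
        H2 returns 44
        H3 returns [44]
= [34, 34, 34, 44, 44, 44]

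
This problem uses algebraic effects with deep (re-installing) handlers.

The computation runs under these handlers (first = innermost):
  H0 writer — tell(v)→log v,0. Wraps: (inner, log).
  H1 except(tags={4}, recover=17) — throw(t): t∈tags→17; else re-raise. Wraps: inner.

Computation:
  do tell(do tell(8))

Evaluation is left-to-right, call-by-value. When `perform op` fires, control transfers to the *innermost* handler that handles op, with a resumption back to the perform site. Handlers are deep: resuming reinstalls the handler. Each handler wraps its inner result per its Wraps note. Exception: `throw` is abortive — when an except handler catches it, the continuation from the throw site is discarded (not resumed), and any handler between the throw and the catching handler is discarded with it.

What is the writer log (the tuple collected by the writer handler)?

Answer: (8, 0)

Working:
tell(8) @ H0 ⇒ log+=8
tell(0) @ H0 ⇒ log+=0
H0 returns (0, (8, 0))
H1 returns (0, (8, 0))
= (0, (8, 0))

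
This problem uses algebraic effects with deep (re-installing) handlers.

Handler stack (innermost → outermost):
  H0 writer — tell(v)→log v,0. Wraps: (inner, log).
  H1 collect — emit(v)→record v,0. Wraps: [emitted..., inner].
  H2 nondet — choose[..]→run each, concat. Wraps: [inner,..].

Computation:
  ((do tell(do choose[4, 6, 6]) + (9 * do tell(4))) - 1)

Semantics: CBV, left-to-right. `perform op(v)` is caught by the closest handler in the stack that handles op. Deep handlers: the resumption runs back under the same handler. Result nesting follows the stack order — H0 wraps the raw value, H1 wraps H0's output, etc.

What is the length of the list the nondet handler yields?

Step-by-step:
choose[4, 6, 6] @ H2
  branch[0] choose=4:
    tell(4) @ H0 ⇒ log+=4
    tell(4) @ H0 ⇒ log+=4
    H0 returns (-1, (4, 4))
    H1 returns [(-1, (4, 4))]
    H2 returns [[(-1, (4, 4))]]
  branch[1] choose=6:
    tell(6) @ H0 ⇒ log+=6
    tell(4) @ H0 ⇒ log+=4
    H0 returns (-1, (6, 4))
    H1 returns [(-1, (6, 4))]
    H2 returns [[(-1, (6, 4))]]
  branch[2] choose=6:
    tell(6) @ H0 ⇒ log+=6
    tell(4) @ H0 ⇒ log+=4
    H0 returns (-1, (6, 4))
    H1 returns [(-1, (6, 4))]
    H2 returns [[(-1, (6, 4))]]
= [[(-1, (4, 4))], [(-1, (6, 4))], [(-1, (6, 4))]]

Answer: 3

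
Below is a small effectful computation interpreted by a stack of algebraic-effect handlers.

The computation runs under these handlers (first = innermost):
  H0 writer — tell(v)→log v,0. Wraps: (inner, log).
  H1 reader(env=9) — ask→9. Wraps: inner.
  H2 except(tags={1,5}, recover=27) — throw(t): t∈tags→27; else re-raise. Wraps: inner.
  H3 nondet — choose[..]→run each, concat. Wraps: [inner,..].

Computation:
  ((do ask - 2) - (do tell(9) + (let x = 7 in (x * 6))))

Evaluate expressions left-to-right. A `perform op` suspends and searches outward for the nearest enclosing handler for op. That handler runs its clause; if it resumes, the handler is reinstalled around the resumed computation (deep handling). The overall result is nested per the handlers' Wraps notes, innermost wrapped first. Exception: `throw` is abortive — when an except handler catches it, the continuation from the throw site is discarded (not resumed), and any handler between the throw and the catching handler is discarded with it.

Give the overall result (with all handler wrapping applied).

Working:
ask @ H1 ⇒ 9
tell(9) @ H0 ⇒ log+=9
H0 returns (-35, (9))
H1 returns (-35, (9))
H2 returns (-35, (9))
H3 returns [(-35, (9))]
= [(-35, (9))]

Answer: [(-35, (9))]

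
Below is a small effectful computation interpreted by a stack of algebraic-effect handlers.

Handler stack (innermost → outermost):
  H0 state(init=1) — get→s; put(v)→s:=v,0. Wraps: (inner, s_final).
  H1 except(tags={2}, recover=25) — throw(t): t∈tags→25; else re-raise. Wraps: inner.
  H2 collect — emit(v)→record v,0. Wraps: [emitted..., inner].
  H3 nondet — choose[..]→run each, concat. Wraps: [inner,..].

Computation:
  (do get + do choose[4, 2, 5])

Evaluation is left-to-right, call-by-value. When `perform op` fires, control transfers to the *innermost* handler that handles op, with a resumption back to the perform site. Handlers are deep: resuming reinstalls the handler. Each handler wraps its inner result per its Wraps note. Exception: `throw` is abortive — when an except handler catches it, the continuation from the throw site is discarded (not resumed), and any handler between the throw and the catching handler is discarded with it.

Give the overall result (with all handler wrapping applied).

Answer: [[(5, 1)], [(3, 1)], [(6, 1)]]

Evaluation trace:
get @ H0 ⇒ 1
choose[4, 2, 5] @ H3
  branch[0] choose=4:
    H0 returns (5, 1)
    H1 returns (5, 1)
    H2 returns [(5, 1)]
    H3 returns [[(5, 1)]]
  branch[1] choose=2:
    H0 returns (3, 1)
    H1 returns (3, 1)
    H2 returns [(3, 1)]
    H3 returns [[(3, 1)]]
  branch[2] choose=5:
    H0 returns (6, 1)
    H1 returns (6, 1)
    H2 returns [(6, 1)]
    H3 returns [[(6, 1)]]
= [[(5, 1)], [(3, 1)], [(6, 1)]]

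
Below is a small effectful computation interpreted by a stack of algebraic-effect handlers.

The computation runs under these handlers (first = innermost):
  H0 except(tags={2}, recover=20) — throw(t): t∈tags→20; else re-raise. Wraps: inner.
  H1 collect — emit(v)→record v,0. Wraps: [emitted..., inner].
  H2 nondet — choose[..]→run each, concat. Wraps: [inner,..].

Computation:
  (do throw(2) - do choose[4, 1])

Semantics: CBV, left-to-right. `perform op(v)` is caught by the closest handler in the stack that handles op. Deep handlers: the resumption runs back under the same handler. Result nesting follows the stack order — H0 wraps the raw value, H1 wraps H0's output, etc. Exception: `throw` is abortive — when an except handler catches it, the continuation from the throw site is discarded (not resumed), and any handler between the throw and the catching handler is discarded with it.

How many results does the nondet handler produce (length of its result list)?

Step-by-step:
throw(2) @ H0 caught ⇒ 20
H1 returns [20]
H2 returns [[20]]
= [[20]]

Answer: 1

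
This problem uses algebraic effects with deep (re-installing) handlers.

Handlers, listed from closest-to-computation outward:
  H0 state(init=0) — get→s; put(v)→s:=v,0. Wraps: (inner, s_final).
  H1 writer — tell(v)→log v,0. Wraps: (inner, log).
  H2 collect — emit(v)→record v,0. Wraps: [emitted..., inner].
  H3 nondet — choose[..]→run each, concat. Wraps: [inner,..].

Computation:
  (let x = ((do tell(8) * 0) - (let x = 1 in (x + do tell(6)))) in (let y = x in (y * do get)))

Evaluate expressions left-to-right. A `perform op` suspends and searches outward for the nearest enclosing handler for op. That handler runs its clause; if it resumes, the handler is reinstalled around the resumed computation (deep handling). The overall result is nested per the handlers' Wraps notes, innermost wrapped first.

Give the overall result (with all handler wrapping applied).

Evaluation trace:
tell(8) @ H1 ⇒ log+=8
tell(6) @ H1 ⇒ log+=6
get @ H0 ⇒ 0
H0 returns (0, 0)
H1 returns ((0, 0), (8, 6))
H2 returns [((0, 0), (8, 6))]
H3 returns [[((0, 0), (8, 6))]]
= [[((0, 0), (8, 6))]]

Answer: [[((0, 0), (8, 6))]]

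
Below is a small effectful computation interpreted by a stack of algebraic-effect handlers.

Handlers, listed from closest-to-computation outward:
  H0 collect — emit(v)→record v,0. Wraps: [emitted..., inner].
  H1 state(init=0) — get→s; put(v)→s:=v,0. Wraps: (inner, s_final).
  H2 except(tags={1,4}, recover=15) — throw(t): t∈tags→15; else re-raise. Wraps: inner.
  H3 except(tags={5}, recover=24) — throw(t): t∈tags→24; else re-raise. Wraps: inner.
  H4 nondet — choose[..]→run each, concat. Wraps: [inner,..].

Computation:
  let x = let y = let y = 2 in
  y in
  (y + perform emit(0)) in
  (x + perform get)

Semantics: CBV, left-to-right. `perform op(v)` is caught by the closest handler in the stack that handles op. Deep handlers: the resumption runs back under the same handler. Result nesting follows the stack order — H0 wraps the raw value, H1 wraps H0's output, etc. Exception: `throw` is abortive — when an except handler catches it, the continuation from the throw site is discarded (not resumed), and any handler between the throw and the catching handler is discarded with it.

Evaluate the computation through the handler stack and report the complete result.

Answer: [([0, 2], 0)]

Step-by-step:
emit(0) @ H0 ⇒ out+=0
get @ H1 ⇒ 0
H0 returns [0, 2]
H1 returns ([0, 2], 0)
H2 returns ([0, 2], 0)
H3 returns ([0, 2], 0)
H4 returns [([0, 2], 0)]
= [([0, 2], 0)]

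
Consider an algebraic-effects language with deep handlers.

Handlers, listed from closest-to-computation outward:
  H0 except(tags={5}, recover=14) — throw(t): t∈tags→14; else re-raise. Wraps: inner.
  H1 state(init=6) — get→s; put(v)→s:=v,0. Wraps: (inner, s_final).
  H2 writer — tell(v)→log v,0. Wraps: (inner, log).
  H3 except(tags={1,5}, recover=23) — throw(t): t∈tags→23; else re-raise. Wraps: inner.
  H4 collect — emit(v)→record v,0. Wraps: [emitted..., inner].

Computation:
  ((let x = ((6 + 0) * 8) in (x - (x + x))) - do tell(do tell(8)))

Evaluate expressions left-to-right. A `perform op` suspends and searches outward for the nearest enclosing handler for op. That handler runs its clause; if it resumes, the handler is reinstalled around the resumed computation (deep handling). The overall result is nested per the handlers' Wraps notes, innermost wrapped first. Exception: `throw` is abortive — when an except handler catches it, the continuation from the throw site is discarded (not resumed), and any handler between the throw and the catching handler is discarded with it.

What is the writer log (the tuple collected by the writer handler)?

Working:
tell(8) @ H2 ⇒ log+=8
tell(0) @ H2 ⇒ log+=0
H0 returns -48
H1 returns (-48, 6)
H2 returns ((-48, 6), (8, 0))
H3 returns ((-48, 6), (8, 0))
H4 returns [((-48, 6), (8, 0))]
= [((-48, 6), (8, 0))]

Answer: (8, 0)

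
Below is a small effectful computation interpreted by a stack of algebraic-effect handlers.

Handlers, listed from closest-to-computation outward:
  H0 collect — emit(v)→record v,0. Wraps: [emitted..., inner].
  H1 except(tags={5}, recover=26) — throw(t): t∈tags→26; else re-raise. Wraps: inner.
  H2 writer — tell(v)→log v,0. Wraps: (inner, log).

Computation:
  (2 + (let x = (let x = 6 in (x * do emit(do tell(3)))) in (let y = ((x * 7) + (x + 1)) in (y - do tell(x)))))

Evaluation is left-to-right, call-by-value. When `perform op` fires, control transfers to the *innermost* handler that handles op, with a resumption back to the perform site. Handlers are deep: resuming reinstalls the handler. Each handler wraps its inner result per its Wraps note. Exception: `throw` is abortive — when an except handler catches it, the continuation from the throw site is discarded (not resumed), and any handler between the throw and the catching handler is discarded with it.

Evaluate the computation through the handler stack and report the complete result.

Answer: ([0, 3], (3, 0))

Working:
tell(3) @ H2 ⇒ log+=3
emit(0) @ H0 ⇒ out+=0
tell(0) @ H2 ⇒ log+=0
H0 returns [0, 3]
H1 returns [0, 3]
H2 returns ([0, 3], (3, 0))
= ([0, 3], (3, 0))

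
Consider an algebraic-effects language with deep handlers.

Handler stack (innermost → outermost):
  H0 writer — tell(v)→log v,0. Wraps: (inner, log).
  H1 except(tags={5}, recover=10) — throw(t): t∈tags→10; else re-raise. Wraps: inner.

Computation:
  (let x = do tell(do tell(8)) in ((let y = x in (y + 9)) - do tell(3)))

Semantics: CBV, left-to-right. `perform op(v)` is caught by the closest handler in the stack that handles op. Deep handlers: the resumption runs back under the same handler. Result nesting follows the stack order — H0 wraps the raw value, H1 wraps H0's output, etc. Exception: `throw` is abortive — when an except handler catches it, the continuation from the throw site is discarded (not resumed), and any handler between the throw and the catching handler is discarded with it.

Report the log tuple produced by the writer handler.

Answer: (8, 0, 3)

Working:
tell(8) @ H0 ⇒ log+=8
tell(0) @ H0 ⇒ log+=0
tell(3) @ H0 ⇒ log+=3
H0 returns (9, (8, 0, 3))
H1 returns (9, (8, 0, 3))
= (9, (8, 0, 3))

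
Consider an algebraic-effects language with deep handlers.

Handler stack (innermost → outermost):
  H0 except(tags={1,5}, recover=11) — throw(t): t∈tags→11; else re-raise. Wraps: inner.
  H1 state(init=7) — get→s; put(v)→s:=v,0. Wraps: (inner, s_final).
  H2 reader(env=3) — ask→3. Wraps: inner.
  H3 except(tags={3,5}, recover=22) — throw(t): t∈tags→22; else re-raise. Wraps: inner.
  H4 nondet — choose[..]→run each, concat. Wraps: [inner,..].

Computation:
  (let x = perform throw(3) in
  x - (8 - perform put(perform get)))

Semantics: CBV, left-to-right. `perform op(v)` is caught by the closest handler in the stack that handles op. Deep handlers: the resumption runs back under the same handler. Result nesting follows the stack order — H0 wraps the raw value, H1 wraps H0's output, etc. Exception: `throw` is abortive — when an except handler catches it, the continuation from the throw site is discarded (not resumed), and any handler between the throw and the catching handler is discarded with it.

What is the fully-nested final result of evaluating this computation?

Answer: [22]

Step-by-step:
throw(3) @ H0 re-raised
throw(3) @ H3 caught ⇒ 22
H4 returns [22]
= [22]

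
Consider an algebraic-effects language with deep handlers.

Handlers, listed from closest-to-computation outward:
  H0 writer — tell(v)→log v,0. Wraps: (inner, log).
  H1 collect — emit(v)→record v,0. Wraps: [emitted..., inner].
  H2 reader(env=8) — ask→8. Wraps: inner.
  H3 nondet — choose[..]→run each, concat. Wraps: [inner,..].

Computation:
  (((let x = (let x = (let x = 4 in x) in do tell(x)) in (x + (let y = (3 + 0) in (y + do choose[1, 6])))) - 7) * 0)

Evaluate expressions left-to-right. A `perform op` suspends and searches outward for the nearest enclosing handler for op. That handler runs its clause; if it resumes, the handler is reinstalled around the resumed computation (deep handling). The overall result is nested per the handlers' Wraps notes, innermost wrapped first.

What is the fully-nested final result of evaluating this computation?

Working:
tell(4) @ H0 ⇒ log+=4
choose[1, 6] @ H3
  branch[0] choose=1:
    H0 returns (0, (4))
    H1 returns [(0, (4))]
    H2 returns [(0, (4))]
    H3 returns [[(0, (4))]]
  branch[1] choose=6:
    H0 returns (0, (4))
    H1 returns [(0, (4))]
    H2 returns [(0, (4))]
    H3 returns [[(0, (4))]]
= [[(0, (4))], [(0, (4))]]

Answer: [[(0, (4))], [(0, (4))]]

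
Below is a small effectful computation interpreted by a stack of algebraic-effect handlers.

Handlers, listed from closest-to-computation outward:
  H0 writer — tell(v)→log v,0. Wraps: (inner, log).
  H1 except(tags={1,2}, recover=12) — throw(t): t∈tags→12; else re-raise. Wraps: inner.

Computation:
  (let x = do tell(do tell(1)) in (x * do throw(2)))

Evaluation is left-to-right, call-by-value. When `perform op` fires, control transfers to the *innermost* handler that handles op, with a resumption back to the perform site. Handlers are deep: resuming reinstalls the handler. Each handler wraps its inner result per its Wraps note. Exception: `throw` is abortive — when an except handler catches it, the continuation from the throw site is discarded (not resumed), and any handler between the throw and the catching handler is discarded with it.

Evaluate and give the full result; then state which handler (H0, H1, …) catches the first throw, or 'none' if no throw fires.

Working:
tell(1) @ H0 ⇒ log+=1
tell(0) @ H0 ⇒ log+=0
throw(2) @ H1 caught ⇒ 12
= 12

Answer: 12 ; first throw caught by: H1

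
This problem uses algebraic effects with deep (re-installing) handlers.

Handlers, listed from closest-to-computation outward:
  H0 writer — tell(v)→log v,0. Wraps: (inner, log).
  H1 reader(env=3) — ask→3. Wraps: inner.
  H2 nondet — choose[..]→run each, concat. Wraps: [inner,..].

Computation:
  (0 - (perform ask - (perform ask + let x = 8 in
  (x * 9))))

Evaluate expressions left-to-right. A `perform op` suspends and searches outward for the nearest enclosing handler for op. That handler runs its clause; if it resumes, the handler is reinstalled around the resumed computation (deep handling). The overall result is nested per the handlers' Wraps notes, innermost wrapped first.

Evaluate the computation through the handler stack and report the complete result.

Answer: [(72, ())]

Step-by-step:
ask @ H1 ⇒ 3
ask @ H1 ⇒ 3
H0 returns (72, ())
H1 returns (72, ())
H2 returns [(72, ())]
= [(72, ())]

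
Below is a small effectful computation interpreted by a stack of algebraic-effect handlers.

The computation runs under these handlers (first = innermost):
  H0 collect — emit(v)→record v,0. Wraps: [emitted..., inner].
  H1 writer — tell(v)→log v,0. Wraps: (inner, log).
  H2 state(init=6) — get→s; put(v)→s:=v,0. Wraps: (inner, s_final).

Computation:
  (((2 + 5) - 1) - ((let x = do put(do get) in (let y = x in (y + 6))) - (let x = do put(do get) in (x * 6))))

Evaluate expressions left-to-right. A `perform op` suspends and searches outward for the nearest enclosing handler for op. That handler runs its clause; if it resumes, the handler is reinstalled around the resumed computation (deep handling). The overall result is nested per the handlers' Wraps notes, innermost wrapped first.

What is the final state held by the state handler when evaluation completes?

Answer: 6

Step-by-step:
get @ H2 ⇒ 6
put(6) @ H2 ⇒ s:=6
get @ H2 ⇒ 6
put(6) @ H2 ⇒ s:=6
H0 returns [0]
H1 returns ([0], ())
H2 returns (([0], ()), 6)
= (([0], ()), 6)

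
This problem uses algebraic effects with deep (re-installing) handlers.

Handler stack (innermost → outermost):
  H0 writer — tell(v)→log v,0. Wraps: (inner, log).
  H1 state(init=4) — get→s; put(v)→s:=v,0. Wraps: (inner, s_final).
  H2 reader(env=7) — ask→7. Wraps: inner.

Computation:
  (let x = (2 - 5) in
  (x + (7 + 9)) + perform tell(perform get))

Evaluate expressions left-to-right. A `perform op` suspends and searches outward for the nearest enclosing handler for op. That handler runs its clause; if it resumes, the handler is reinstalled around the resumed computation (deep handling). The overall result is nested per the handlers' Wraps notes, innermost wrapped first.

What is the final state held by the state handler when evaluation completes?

Answer: 4

Working:
get @ H1 ⇒ 4
tell(4) @ H0 ⇒ log+=4
H0 returns (13, (4))
H1 returns ((13, (4)), 4)
H2 returns ((13, (4)), 4)
= ((13, (4)), 4)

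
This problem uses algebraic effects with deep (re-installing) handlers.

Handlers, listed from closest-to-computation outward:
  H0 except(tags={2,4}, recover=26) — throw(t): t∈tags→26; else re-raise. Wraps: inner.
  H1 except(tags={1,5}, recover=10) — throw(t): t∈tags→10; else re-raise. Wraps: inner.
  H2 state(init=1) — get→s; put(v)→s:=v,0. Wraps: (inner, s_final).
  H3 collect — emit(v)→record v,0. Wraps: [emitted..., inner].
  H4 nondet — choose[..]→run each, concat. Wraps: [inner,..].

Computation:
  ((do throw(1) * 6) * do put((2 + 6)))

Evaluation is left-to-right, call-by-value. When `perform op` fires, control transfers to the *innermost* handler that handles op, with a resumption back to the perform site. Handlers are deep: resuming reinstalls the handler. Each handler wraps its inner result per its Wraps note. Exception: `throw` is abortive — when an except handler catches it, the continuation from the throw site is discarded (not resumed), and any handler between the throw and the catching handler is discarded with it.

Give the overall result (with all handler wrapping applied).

Answer: [[(10, 1)]]

Step-by-step:
throw(1) @ H0 re-raised
throw(1) @ H1 caught ⇒ 10
H2 returns (10, 1)
H3 returns [(10, 1)]
H4 returns [[(10, 1)]]
= [[(10, 1)]]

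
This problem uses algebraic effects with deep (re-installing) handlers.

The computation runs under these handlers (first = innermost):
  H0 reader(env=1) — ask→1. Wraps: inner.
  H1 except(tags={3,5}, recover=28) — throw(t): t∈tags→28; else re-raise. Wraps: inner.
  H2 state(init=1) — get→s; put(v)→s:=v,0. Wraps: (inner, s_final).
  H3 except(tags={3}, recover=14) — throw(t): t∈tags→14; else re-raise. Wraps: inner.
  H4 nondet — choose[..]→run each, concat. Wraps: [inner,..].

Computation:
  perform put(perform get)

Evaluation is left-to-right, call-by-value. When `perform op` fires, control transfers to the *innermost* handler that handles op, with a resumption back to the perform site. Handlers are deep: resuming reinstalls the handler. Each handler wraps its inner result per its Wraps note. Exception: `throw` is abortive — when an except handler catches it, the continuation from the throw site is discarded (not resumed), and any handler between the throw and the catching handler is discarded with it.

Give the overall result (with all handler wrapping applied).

Answer: [(0, 1)]

Working:
get @ H2 ⇒ 1
put(1) @ H2 ⇒ s:=1
H0 returns 0
H1 returns 0
H2 returns (0, 1)
H3 returns (0, 1)
H4 returns [(0, 1)]
= [(0, 1)]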